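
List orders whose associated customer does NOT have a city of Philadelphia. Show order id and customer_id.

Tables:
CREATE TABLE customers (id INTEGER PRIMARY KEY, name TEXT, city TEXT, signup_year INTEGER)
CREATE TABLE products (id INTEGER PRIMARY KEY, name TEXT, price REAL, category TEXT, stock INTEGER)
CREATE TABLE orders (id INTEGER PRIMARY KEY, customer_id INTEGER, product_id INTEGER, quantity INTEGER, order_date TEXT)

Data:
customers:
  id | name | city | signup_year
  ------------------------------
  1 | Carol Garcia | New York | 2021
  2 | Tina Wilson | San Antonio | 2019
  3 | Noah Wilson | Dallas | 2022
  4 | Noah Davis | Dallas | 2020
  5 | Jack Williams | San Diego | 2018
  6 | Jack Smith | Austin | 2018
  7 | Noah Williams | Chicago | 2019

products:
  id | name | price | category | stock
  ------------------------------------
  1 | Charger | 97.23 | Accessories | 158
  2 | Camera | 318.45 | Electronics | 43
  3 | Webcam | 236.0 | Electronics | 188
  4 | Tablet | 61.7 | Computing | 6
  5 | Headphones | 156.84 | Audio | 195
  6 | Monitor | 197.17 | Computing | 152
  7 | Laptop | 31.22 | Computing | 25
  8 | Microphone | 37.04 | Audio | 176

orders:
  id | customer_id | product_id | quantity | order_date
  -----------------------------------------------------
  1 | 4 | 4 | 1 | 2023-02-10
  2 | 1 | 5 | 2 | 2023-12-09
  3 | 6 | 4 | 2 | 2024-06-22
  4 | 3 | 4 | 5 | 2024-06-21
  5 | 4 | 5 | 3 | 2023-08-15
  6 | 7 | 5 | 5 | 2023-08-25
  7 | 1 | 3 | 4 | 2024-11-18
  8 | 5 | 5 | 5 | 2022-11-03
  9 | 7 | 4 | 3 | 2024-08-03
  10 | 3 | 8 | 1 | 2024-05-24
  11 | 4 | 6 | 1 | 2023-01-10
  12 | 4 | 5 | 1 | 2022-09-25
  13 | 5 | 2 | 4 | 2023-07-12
SELECT id, customer_id FROM orders WHERE customer_id NOT IN (SELECT id FROM customers WHERE city = 'Philadelphia')

Execution result:
id | customer_id
1 | 4
2 | 1
3 | 6
4 | 3
5 | 4
6 | 7
7 | 1
8 | 5
9 | 7
10 | 3
11 | 4
12 | 4
13 | 5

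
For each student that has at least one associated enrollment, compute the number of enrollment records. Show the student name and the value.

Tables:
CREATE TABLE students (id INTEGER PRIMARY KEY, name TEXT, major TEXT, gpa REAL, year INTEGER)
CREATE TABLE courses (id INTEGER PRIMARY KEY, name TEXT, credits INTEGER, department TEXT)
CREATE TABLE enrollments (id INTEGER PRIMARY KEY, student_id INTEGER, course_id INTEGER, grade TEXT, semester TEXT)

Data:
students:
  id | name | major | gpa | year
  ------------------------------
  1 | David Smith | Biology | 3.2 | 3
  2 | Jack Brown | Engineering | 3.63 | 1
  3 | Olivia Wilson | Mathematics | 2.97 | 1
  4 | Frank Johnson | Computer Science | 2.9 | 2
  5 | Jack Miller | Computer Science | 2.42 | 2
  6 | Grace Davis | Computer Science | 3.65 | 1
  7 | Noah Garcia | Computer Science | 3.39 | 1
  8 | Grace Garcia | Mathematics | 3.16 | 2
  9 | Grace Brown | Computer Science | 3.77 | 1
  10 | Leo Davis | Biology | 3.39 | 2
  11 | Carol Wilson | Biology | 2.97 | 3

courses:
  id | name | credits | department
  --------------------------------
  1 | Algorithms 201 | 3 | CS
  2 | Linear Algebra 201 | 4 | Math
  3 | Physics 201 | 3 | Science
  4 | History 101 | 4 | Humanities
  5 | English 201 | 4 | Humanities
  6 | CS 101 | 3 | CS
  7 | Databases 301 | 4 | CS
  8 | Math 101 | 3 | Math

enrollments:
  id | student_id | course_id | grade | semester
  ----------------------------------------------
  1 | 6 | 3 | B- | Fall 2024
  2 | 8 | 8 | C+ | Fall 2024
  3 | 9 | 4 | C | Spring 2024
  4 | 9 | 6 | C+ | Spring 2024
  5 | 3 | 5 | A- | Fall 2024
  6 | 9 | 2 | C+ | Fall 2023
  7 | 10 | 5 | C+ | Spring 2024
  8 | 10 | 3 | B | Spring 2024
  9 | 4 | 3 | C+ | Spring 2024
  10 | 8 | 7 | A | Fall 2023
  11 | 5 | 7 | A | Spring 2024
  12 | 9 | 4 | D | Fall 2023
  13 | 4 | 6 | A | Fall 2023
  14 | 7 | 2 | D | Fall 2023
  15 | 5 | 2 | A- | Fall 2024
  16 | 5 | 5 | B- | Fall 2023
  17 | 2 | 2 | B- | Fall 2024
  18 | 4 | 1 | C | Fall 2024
SELECT p.name, COUNT(*) AS n FROM enrollments c JOIN students p ON c.student_id = p.id GROUP BY p.id, p.name

Execution result:
name | n
Jack Brown | 1
Olivia Wilson | 1
Frank Johnson | 3
Jack Miller | 3
Grace Davis | 1
Noah Garcia | 1
Grace Garcia | 2
Grace Brown | 4
Leo Davis | 2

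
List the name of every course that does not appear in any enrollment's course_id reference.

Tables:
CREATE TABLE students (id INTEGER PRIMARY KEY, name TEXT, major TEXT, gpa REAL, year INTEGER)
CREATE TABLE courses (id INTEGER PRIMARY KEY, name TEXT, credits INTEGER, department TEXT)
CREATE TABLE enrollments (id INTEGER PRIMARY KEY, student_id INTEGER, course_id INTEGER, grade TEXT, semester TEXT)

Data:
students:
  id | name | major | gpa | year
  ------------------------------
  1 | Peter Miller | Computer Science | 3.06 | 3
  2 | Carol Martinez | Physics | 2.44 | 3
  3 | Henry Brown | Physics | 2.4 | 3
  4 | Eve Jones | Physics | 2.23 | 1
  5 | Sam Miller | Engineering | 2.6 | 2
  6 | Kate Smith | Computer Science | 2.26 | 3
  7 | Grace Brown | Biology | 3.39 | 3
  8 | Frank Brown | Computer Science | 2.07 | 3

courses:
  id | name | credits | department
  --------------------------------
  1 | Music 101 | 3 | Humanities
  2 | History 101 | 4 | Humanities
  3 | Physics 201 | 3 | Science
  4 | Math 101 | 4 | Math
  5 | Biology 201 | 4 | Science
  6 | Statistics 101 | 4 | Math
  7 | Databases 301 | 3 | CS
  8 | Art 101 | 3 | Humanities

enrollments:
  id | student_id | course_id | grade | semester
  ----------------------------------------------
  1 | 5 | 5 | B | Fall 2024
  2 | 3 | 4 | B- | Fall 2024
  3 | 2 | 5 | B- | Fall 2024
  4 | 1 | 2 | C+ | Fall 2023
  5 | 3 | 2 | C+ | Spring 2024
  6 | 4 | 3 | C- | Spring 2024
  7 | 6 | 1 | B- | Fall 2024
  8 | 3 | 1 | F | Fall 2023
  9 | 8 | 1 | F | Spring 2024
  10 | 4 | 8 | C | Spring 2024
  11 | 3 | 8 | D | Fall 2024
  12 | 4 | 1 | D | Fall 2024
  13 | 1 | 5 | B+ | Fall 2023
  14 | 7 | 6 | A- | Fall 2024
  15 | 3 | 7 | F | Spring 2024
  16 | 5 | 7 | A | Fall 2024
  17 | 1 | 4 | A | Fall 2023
SELECT p.name FROM courses p LEFT JOIN enrollments c ON c.course_id = p.id WHERE c.id IS NULL

Execution result:
(no rows)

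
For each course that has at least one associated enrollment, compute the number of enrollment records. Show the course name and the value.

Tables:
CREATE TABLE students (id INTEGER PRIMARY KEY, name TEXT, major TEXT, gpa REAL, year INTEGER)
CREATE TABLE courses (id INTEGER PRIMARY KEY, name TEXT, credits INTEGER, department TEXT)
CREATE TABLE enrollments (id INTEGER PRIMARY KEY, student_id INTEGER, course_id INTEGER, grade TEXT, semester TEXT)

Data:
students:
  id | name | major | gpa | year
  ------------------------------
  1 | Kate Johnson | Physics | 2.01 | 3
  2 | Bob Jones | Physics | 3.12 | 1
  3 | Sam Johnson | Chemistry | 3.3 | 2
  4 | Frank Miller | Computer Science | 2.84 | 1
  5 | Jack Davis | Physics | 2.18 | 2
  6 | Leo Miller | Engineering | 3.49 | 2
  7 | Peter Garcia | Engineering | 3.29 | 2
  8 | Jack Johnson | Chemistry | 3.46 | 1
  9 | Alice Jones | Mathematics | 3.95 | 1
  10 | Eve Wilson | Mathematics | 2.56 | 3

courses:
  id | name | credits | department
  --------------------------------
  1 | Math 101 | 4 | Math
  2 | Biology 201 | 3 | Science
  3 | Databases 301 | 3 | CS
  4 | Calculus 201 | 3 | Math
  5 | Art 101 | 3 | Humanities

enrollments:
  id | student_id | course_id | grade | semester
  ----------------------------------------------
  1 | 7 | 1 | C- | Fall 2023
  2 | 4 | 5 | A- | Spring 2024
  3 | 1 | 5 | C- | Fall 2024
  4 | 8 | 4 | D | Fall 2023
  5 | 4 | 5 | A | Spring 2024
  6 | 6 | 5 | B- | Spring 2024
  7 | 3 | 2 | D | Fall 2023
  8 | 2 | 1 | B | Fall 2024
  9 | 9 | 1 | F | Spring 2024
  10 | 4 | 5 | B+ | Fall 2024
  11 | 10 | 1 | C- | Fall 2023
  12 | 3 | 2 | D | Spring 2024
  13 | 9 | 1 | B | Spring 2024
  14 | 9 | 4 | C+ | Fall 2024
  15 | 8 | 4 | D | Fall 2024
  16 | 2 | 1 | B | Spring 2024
SELECT p.name, COUNT(*) AS n FROM enrollments c JOIN courses p ON c.course_id = p.id GROUP BY p.id, p.name

Execution result:
name | n
Math 101 | 6
Biology 201 | 2
Calculus 201 | 3
Art 101 | 5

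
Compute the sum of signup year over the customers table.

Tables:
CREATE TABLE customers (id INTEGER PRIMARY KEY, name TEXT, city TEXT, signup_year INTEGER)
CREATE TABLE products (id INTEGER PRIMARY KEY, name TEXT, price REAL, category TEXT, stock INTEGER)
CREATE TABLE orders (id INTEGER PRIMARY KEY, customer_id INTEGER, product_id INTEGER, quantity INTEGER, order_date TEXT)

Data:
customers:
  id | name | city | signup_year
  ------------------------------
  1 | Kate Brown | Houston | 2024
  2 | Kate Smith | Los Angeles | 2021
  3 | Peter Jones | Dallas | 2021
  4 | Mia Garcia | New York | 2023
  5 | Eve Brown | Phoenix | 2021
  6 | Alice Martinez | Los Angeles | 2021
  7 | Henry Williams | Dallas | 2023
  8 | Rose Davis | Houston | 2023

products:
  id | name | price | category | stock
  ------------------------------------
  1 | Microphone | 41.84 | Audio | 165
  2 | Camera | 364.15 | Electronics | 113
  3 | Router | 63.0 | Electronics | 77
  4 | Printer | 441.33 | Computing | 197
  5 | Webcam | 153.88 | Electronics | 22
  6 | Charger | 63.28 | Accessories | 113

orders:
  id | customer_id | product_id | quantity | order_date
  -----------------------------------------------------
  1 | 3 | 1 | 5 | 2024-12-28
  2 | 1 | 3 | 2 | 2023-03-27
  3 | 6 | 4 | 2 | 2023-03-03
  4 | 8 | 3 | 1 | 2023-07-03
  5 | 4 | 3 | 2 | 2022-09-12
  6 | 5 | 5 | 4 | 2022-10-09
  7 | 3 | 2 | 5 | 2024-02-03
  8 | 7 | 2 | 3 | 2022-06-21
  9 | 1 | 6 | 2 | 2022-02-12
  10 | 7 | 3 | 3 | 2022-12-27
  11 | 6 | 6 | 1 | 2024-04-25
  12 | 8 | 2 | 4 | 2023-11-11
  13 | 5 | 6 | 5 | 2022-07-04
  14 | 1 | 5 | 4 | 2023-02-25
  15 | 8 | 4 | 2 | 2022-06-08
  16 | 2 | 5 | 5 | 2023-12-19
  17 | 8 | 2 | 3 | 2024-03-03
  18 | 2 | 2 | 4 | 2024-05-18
SELECT SUM(signup_year) FROM customers

Execution result:
16177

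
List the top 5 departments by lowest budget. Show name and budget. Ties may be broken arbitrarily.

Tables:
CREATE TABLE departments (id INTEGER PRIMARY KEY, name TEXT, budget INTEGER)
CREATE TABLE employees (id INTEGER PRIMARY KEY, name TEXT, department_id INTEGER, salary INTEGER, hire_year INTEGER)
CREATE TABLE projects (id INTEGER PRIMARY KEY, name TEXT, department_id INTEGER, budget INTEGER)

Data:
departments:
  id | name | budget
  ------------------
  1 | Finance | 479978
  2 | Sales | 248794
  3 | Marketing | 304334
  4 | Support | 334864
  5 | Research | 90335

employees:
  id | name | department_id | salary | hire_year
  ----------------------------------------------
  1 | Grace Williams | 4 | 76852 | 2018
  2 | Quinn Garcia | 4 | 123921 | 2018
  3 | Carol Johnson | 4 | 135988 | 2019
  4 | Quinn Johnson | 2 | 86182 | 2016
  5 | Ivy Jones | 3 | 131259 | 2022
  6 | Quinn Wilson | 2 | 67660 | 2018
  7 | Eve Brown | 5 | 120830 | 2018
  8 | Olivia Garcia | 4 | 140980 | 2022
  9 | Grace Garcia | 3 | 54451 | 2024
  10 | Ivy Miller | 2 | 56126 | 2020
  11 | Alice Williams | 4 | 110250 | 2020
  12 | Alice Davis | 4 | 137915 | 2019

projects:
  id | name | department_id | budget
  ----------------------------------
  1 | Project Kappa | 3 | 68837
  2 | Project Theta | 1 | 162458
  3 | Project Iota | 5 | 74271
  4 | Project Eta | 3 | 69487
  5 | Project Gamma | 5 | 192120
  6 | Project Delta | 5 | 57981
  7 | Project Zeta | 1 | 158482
SELECT name, budget FROM departments ORDER BY budget ASC LIMIT 5

Execution result:
name | budget
Research | 90335
Sales | 248794
Marketing | 304334
Support | 334864
Finance | 479978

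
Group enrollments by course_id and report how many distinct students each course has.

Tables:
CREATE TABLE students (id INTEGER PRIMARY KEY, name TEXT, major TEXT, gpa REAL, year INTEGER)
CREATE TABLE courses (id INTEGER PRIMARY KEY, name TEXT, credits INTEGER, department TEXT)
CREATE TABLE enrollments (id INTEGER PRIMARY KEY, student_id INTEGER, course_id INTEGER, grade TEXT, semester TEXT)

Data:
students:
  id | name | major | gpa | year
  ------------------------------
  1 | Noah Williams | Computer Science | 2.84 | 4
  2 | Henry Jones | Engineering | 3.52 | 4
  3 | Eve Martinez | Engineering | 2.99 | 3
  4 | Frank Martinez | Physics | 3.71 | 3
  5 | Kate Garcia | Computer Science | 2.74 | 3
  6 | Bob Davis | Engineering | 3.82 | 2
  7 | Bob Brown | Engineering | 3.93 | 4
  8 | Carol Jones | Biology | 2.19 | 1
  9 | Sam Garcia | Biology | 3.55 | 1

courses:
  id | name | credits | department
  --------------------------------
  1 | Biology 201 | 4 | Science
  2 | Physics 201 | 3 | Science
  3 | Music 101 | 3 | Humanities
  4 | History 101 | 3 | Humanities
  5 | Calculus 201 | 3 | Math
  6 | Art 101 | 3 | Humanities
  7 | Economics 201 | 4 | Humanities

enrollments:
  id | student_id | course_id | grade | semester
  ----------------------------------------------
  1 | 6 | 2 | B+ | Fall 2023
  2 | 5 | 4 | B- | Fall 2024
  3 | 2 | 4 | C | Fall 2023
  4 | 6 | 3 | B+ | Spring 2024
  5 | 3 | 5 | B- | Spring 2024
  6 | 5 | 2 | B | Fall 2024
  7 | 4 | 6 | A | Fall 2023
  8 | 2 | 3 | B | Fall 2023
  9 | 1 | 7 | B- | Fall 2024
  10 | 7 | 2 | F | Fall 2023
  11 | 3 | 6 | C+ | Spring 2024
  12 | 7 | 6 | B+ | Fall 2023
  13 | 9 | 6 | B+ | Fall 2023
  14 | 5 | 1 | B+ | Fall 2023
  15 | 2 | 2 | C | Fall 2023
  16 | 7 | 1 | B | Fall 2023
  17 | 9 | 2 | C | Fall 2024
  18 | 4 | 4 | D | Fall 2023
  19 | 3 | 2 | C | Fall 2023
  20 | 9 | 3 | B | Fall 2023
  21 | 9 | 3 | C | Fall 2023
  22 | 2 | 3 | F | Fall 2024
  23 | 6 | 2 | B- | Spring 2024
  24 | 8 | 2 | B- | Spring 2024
SELECT course_id, COUNT(DISTINCT student_id) AS distinct_student_count FROM enrollments GROUP BY course_id

Execution result:
course_id | distinct_student_count
1 | 2
2 | 7
3 | 3
4 | 3
5 | 1
6 | 4
7 | 1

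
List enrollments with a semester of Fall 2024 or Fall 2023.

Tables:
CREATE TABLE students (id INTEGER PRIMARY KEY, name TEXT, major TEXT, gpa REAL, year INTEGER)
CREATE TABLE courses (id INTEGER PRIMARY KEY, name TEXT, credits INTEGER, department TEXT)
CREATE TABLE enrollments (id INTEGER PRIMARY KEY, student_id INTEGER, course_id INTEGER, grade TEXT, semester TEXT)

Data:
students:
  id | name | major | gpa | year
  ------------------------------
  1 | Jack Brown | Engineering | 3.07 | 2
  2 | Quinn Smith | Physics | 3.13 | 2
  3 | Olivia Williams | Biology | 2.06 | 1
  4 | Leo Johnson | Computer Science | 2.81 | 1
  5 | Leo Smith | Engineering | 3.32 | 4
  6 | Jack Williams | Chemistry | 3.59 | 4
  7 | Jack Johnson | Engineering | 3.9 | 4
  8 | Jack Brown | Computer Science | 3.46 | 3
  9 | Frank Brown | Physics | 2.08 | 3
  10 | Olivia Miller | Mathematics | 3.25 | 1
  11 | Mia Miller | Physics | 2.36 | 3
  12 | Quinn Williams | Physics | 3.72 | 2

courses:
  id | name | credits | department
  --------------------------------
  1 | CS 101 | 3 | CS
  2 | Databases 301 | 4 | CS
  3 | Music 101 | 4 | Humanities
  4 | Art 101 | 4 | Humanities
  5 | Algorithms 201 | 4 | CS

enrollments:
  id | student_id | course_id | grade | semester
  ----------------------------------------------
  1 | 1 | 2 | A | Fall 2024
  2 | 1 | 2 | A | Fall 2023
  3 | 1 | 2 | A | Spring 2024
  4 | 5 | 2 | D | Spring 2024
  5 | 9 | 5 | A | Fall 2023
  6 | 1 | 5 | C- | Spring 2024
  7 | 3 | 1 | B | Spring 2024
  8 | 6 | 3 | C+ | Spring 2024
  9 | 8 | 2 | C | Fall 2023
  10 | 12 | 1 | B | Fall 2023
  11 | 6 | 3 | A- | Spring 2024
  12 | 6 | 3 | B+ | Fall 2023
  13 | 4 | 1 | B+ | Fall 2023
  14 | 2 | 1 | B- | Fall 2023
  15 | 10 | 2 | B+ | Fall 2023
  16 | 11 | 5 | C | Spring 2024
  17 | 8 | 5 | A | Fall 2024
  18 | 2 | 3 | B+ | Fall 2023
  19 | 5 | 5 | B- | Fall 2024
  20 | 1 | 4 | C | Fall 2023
SELECT id, semester FROM enrollments WHERE semester IN ('Fall 2024', 'Fall 2023')

Execution result:
id | semester
1 | Fall 2024
2 | Fall 2023
5 | Fall 2023
9 | Fall 2023
10 | Fall 2023
12 | Fall 2023
13 | Fall 2023
14 | Fall 2023
15 | Fall 2023
17 | Fall 2024
18 | Fall 2023
19 | Fall 2024
20 | Fall 2023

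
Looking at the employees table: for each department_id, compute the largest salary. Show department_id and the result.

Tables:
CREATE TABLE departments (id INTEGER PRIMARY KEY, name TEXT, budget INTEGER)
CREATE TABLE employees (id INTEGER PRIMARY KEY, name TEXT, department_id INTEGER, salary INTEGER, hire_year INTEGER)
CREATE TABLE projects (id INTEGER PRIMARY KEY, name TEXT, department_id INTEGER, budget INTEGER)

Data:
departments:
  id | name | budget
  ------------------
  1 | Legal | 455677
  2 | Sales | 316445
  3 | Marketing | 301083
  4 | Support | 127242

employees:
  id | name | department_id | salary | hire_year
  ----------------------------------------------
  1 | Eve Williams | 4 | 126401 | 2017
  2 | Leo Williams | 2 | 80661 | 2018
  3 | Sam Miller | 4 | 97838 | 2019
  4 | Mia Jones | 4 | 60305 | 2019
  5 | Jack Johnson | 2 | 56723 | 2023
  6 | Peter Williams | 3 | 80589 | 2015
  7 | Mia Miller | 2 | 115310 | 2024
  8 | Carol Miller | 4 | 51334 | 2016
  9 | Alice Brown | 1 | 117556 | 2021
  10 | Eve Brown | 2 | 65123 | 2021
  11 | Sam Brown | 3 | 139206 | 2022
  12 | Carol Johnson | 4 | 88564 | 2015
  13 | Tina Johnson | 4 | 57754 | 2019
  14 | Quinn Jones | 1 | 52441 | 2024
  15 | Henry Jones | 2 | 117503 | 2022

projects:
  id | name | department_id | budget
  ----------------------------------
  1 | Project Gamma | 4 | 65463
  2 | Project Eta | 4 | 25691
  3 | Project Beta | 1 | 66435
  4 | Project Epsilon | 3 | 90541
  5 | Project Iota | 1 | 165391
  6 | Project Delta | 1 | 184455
SELECT department_id, MAX(salary) AS max_salary FROM employees GROUP BY department_id

Execution result:
department_id | max_salary
1 | 117556
2 | 117503
3 | 139206
4 | 126401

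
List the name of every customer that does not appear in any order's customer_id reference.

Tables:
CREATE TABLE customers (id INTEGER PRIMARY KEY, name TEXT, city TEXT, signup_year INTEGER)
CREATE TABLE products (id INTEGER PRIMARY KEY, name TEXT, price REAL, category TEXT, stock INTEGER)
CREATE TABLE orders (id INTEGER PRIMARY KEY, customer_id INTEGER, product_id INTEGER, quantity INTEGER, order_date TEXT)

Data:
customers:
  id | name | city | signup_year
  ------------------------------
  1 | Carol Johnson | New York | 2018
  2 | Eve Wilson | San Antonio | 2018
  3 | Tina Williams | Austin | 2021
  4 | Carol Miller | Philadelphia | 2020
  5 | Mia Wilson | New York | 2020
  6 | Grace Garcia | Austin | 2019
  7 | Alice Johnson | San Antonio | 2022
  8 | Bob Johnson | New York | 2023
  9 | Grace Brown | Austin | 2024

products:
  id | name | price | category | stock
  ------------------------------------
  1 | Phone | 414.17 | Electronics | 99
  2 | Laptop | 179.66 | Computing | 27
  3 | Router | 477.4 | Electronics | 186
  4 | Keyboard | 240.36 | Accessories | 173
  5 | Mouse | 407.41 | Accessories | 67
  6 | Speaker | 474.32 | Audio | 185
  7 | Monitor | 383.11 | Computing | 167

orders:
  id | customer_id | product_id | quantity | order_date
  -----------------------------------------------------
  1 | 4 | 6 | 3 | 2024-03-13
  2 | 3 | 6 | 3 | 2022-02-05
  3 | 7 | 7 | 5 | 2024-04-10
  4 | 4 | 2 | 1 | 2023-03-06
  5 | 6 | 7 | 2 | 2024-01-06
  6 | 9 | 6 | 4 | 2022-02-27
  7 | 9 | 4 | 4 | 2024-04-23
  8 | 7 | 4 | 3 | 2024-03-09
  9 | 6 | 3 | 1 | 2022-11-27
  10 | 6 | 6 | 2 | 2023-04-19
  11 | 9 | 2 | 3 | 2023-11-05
SELECT p.name FROM customers p LEFT JOIN orders c ON c.customer_id = p.id WHERE c.id IS NULL

Execution result:
name
Carol Johnson
Eve Wilson
Mia Wilson
Bob Johnson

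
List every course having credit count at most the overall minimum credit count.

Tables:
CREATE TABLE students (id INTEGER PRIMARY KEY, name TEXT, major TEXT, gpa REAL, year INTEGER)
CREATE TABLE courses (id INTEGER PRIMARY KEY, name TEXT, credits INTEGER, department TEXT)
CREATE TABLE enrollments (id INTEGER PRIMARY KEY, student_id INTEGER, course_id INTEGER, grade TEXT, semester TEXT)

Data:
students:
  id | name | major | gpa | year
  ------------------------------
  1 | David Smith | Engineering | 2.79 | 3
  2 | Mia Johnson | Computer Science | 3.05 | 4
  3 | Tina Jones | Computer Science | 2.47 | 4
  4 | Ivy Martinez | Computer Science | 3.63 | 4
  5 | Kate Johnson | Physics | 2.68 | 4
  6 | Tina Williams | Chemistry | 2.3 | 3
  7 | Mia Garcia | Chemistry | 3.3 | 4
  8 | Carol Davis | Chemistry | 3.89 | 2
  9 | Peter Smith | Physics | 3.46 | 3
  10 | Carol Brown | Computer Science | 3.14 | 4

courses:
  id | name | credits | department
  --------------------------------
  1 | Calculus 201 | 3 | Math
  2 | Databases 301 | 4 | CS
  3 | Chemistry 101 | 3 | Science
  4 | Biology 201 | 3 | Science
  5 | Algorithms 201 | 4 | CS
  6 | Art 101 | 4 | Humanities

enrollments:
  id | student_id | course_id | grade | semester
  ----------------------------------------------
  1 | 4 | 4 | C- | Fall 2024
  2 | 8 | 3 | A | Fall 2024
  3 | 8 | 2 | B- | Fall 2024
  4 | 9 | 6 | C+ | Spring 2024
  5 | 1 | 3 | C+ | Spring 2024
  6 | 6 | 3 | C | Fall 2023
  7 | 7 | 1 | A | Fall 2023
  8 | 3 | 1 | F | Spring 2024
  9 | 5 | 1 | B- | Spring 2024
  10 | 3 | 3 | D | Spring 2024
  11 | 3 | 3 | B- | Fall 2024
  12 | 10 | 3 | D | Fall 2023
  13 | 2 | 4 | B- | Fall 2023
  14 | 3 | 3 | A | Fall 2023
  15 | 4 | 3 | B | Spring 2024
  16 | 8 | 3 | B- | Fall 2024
SELECT name, credits FROM courses WHERE credits <= (SELECT MIN(credits) FROM courses)

Execution result:
name | credits
Calculus 201 | 3
Chemistry 101 | 3
Biology 201 | 3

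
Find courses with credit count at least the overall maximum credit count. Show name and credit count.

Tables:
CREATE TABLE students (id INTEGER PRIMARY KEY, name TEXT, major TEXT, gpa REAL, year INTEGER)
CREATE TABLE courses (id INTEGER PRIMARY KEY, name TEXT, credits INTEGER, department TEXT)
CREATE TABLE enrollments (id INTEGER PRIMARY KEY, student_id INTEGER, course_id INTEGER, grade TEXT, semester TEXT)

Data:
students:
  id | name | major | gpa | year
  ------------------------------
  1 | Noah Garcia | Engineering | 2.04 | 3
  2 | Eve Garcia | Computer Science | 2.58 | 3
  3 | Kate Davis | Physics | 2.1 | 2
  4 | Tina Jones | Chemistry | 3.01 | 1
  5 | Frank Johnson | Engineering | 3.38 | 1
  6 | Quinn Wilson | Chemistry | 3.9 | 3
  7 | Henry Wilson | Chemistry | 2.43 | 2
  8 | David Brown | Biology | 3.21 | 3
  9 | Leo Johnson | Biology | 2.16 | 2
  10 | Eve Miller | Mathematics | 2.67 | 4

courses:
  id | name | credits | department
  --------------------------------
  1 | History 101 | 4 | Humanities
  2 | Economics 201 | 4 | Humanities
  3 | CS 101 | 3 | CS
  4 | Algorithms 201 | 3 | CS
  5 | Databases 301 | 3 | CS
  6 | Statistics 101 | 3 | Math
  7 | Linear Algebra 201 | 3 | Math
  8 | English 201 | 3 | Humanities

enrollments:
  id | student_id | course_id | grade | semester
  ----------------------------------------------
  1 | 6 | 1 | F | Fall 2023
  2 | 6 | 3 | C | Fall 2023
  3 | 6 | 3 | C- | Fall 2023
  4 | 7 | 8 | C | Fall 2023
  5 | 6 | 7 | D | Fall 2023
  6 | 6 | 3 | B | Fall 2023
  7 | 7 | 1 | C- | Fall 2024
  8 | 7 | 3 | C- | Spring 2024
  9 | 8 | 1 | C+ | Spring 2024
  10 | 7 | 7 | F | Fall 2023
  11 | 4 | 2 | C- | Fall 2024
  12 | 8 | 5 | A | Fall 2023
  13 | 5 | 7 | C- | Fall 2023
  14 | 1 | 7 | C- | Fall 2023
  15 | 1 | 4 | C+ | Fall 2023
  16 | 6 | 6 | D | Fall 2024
SELECT name, credits FROM courses WHERE credits >= (SELECT MAX(credits) FROM courses)

Execution result:
name | credits
History 101 | 4
Economics 201 | 4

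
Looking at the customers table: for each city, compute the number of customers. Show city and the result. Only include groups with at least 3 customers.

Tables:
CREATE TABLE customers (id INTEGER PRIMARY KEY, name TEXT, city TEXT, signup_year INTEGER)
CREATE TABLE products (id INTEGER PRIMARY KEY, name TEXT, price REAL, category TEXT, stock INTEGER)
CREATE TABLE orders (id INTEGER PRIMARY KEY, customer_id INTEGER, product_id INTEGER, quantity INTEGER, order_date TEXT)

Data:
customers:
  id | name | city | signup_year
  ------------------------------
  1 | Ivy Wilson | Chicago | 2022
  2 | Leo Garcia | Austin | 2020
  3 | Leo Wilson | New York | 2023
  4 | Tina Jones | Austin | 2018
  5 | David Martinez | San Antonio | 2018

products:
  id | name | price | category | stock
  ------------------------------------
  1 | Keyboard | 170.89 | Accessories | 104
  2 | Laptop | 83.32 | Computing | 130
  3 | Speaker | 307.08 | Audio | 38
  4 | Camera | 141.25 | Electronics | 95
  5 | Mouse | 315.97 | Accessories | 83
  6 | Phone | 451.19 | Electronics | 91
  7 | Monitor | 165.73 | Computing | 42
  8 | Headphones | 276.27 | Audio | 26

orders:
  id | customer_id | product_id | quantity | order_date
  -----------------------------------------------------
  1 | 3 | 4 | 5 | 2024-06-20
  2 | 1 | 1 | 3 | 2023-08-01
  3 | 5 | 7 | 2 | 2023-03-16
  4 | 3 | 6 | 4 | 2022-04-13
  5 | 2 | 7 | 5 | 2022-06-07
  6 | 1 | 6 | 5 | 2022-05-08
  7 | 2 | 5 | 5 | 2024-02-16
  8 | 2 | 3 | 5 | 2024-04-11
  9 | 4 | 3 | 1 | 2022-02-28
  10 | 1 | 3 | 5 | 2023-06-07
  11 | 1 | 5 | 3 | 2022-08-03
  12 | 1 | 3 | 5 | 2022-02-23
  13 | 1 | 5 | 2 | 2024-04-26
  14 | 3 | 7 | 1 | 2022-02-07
SELECT city, COUNT(*) AS n FROM customers GROUP BY city HAVING COUNT(*) >= 3

Execution result:
(no rows)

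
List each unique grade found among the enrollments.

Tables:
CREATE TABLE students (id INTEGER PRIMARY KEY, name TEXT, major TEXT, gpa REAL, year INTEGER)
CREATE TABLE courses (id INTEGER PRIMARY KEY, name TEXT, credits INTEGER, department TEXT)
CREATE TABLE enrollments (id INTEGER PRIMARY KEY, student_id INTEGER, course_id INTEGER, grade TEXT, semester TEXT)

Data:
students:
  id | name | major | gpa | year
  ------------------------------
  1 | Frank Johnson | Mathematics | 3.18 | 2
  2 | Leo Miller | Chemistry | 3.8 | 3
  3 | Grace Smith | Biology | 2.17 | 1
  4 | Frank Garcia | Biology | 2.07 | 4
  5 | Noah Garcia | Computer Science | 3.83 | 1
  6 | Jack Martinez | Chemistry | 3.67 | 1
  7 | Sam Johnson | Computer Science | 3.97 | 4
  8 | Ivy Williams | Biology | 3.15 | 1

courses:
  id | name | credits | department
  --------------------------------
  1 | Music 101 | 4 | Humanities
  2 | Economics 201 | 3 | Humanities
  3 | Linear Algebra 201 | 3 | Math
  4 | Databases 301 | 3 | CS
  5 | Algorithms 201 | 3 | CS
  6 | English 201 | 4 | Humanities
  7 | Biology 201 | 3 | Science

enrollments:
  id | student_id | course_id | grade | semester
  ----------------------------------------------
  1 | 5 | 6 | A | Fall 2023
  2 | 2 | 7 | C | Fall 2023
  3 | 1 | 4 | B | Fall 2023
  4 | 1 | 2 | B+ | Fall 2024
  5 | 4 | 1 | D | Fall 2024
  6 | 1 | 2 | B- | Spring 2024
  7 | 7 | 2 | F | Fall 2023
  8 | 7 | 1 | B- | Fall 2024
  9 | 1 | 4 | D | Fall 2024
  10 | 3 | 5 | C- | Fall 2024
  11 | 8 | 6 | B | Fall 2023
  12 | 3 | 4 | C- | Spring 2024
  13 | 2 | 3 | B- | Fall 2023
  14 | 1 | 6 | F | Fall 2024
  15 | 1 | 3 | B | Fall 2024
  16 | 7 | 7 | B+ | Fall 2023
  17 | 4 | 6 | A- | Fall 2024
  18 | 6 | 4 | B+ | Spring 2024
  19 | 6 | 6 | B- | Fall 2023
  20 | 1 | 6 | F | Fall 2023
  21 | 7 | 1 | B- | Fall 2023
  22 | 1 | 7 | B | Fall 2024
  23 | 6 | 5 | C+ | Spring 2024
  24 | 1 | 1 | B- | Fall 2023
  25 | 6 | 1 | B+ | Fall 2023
SELECT DISTINCT grade FROM enrollments

Execution result:
grade
A
C
B
B+
D
B-
F
C-
A-
C+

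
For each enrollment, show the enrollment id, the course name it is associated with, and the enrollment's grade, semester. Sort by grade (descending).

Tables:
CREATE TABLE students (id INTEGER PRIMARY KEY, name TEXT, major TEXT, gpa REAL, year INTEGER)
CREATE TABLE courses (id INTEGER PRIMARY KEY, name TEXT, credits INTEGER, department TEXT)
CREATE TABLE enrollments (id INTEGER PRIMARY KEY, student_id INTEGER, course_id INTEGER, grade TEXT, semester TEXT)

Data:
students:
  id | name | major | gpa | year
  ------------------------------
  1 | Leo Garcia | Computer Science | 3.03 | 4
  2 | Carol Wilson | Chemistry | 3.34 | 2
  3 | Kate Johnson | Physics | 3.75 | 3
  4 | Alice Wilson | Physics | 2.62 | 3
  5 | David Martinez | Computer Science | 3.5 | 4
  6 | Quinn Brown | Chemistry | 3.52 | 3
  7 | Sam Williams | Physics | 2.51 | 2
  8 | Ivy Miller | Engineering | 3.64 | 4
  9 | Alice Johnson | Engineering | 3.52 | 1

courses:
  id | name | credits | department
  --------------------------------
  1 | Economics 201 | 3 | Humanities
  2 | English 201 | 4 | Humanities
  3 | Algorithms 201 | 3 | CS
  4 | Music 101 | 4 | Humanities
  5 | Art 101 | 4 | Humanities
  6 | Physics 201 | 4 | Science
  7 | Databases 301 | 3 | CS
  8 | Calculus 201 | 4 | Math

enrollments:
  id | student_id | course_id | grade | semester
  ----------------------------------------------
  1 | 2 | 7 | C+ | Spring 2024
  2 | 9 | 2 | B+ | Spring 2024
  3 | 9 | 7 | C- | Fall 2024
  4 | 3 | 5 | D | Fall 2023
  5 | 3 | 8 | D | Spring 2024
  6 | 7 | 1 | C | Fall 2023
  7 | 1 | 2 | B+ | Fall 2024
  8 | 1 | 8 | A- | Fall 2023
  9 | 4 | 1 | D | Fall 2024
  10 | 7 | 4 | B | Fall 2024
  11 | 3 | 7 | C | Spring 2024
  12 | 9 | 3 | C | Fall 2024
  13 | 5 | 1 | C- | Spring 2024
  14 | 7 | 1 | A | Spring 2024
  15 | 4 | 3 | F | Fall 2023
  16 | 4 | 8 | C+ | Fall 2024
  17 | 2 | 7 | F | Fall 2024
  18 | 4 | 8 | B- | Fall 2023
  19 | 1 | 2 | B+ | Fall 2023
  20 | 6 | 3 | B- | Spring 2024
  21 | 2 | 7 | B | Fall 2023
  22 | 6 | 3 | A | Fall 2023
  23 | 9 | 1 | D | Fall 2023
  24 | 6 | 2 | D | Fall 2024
SELECT c.id, p.name AS course, c.grade, c.semester FROM enrollments c JOIN courses p ON c.course_id = p.id ORDER BY c.grade DESC

Execution result:
id | course | grade | semester
15 | Algorithms 201 | F | Fall 2023
17 | Databases 301 | F | Fall 2024
4 | Art 101 | D | Fall 2023
5 | Calculus 201 | D | Spring 2024
9 | Economics 201 | D | Fall 2024
23 | Economics 201 | D | Fall 2023
24 | English 201 | D | Fall 2024
3 | Databases 301 | C- | Fall 2024
13 | Economics 201 | C- | Spring 2024
1 | Databases 301 | C+ | Spring 2024
16 | Calculus 201 | C+ | Fall 2024
6 | Economics 201 | C | Fall 2023
11 | Databases 301 | C | Spring 2024
12 | Algorithms 201 | C | Fall 2024
18 | Calculus 201 | B- | Fall 2023
20 | Algorithms 201 | B- | Spring 2024
2 | English 201 | B+ | Spring 2024
7 | English 201 | B+ | Fall 2024
19 | English 201 | B+ | Fall 2023
10 | Music 101 | B | Fall 2024
21 | Databases 301 | B | Fall 2023
8 | Calculus 201 | A- | Fall 2023
14 | Economics 201 | A | Spring 2024
22 | Algorithms 201 | A | Fall 2023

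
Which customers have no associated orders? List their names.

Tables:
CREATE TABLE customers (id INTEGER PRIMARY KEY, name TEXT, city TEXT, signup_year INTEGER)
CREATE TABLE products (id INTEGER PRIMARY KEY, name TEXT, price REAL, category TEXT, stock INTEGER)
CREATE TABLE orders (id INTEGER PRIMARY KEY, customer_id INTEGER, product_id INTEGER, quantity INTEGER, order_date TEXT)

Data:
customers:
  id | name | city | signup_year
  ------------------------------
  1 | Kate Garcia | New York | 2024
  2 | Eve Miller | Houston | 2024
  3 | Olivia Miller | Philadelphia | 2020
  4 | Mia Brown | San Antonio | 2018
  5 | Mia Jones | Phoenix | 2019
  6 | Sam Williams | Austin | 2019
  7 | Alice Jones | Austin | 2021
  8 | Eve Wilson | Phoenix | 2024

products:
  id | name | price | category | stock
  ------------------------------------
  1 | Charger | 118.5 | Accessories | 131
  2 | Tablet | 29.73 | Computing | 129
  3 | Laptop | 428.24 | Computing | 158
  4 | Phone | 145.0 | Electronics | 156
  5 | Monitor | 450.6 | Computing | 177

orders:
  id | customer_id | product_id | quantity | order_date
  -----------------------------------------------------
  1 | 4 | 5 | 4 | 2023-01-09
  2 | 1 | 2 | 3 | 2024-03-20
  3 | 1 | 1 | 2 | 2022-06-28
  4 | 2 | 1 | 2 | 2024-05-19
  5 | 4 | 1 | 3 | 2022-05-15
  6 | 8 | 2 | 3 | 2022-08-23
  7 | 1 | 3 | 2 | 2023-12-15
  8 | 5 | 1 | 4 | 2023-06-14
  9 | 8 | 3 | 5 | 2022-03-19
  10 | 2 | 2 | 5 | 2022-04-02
SELECT p.name FROM customers p LEFT JOIN orders c ON c.customer_id = p.id WHERE c.id IS NULL

Execution result:
name
Olivia Miller
Sam Williams
Alice Jones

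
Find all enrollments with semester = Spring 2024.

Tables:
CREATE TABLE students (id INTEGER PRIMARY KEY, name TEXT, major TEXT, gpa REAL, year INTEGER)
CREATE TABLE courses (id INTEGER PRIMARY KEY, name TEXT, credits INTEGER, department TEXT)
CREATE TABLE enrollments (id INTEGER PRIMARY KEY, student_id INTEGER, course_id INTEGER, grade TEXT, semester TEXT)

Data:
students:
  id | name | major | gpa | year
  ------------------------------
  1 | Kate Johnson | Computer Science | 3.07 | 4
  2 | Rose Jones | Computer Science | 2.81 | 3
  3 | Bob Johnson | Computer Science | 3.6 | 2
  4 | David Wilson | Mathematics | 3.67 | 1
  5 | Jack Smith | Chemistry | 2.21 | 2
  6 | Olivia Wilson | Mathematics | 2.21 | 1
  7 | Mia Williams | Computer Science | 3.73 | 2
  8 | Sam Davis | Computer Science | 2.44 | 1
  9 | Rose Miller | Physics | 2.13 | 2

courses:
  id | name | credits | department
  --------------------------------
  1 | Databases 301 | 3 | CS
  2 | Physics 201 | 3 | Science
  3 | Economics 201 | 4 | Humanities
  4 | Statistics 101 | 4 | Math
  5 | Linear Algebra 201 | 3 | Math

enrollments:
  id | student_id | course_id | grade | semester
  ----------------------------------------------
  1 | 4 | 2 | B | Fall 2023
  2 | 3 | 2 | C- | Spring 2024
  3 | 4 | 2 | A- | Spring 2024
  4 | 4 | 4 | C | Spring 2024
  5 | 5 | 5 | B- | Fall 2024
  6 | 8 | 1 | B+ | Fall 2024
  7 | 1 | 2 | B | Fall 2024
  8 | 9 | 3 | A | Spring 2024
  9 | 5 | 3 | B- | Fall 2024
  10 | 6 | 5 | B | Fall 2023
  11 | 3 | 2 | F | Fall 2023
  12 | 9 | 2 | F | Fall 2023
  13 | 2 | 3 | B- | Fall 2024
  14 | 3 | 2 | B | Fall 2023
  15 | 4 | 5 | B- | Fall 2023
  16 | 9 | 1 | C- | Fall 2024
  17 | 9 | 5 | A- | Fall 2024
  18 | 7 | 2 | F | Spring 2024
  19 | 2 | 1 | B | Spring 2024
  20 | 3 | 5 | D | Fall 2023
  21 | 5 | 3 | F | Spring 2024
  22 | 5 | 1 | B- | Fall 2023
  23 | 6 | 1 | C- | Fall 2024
SELECT id, semester FROM enrollments WHERE semester = 'Spring 2024'

Execution result:
id | semester
2 | Spring 2024
3 | Spring 2024
4 | Spring 2024
8 | Spring 2024
18 | Spring 2024
19 | Spring 2024
21 | Spring 2024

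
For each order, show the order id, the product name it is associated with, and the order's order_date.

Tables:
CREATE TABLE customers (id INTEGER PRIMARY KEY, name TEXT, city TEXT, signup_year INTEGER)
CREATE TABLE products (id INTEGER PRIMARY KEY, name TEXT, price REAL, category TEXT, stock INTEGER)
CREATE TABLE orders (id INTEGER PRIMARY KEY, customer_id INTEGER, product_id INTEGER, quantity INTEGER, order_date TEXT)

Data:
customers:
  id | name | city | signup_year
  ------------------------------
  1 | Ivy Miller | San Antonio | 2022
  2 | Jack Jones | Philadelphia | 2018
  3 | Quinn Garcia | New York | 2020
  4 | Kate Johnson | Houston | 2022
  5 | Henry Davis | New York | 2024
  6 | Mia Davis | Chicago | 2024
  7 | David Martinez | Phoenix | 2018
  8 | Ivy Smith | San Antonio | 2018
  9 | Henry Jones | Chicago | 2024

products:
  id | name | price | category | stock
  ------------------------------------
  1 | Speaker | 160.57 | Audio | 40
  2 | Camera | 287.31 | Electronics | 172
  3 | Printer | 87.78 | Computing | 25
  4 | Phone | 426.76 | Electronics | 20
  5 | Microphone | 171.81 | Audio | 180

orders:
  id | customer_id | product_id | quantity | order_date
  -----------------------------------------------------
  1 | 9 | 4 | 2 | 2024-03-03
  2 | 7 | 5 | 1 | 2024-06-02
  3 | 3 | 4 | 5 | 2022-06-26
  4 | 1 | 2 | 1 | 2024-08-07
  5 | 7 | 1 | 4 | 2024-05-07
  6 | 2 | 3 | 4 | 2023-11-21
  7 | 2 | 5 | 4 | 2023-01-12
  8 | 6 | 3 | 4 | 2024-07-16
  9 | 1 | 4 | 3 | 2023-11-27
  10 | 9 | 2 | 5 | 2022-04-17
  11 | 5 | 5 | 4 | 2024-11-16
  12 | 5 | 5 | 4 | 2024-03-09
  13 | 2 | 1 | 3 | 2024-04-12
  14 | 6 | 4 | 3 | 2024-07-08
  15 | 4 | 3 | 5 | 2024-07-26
SELECT c.id, p.name AS product, c.order_date FROM orders c JOIN products p ON c.product_id = p.id

Execution result:
id | product | order_date
1 | Phone | 2024-03-03
2 | Microphone | 2024-06-02
3 | Phone | 2022-06-26
4 | Camera | 2024-08-07
5 | Speaker | 2024-05-07
6 | Printer | 2023-11-21
7 | Microphone | 2023-01-12
8 | Printer | 2024-07-16
9 | Phone | 2023-11-27
10 | Camera | 2022-04-17
11 | Microphone | 2024-11-16
12 | Microphone | 2024-03-09
13 | Speaker | 2024-04-12
14 | Phone | 2024-07-08
15 | Printer | 2024-07-26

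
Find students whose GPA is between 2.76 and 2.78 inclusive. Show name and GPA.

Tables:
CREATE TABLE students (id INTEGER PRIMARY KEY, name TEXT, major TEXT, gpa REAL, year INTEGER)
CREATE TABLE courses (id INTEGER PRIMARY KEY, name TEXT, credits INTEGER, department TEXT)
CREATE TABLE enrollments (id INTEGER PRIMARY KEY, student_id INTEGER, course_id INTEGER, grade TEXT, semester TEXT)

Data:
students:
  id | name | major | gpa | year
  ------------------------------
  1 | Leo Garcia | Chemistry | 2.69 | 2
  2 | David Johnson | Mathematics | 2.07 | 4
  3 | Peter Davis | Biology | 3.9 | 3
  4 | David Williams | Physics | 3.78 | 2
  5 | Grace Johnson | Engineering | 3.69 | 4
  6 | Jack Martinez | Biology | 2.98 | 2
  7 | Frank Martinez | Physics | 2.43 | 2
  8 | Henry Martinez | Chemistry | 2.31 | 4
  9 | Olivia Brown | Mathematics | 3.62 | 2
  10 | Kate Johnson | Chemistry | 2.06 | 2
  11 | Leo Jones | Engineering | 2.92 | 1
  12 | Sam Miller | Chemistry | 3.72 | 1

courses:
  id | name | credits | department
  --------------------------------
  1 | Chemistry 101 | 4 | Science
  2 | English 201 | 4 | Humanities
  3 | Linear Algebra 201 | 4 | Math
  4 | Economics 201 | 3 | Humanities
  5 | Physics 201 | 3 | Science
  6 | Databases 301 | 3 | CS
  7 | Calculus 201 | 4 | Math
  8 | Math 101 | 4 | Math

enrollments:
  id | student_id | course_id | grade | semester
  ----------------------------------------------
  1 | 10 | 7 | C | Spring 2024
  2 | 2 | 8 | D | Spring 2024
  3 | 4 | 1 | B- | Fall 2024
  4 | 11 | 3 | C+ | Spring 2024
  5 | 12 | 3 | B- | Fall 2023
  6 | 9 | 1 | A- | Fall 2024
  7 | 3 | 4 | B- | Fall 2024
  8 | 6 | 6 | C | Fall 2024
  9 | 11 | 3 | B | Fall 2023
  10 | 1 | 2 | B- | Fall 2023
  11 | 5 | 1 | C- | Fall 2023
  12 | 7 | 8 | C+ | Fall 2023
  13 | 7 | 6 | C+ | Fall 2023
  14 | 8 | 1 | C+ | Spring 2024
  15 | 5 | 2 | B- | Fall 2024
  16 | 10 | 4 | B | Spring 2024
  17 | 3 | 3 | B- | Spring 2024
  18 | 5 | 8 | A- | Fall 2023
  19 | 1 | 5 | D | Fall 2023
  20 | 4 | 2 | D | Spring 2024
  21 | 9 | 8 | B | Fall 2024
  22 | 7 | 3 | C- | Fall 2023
SELECT name, gpa FROM students WHERE gpa BETWEEN 2.76 AND 2.78

Execution result:
(no rows)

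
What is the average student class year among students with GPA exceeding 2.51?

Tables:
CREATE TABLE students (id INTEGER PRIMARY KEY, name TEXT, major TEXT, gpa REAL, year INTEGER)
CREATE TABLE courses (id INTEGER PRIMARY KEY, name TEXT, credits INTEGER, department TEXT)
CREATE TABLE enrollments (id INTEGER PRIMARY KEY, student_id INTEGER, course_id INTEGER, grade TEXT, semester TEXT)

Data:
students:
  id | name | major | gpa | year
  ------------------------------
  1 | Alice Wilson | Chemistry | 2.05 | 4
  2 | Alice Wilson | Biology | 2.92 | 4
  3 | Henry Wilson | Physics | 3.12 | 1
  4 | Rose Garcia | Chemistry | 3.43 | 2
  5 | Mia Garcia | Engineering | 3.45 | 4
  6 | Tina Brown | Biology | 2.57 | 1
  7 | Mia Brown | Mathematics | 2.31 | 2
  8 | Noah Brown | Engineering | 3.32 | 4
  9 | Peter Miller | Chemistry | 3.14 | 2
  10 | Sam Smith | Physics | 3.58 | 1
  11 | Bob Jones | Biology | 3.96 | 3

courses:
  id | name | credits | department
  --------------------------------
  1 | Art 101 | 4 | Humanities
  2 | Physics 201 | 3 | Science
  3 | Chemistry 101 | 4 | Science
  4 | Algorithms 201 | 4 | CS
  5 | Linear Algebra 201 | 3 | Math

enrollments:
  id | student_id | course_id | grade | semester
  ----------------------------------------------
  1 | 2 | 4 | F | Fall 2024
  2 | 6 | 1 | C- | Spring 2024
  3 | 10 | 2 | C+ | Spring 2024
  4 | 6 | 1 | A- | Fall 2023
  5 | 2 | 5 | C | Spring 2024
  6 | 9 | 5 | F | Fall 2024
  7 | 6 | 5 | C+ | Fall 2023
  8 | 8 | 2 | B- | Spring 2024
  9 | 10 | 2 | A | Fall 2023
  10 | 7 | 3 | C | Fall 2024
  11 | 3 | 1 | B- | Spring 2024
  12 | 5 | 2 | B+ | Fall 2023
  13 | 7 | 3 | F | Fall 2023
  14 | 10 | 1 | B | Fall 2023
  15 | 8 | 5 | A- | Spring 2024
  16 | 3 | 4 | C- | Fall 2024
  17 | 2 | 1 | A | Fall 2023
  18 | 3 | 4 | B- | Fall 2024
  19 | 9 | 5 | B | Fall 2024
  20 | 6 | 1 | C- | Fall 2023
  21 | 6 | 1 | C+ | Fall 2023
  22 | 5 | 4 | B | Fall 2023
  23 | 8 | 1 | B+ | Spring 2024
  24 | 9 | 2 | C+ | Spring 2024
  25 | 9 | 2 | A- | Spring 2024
SELECT AVG(year) FROM students WHERE gpa > 2.51

Execution result:
2.44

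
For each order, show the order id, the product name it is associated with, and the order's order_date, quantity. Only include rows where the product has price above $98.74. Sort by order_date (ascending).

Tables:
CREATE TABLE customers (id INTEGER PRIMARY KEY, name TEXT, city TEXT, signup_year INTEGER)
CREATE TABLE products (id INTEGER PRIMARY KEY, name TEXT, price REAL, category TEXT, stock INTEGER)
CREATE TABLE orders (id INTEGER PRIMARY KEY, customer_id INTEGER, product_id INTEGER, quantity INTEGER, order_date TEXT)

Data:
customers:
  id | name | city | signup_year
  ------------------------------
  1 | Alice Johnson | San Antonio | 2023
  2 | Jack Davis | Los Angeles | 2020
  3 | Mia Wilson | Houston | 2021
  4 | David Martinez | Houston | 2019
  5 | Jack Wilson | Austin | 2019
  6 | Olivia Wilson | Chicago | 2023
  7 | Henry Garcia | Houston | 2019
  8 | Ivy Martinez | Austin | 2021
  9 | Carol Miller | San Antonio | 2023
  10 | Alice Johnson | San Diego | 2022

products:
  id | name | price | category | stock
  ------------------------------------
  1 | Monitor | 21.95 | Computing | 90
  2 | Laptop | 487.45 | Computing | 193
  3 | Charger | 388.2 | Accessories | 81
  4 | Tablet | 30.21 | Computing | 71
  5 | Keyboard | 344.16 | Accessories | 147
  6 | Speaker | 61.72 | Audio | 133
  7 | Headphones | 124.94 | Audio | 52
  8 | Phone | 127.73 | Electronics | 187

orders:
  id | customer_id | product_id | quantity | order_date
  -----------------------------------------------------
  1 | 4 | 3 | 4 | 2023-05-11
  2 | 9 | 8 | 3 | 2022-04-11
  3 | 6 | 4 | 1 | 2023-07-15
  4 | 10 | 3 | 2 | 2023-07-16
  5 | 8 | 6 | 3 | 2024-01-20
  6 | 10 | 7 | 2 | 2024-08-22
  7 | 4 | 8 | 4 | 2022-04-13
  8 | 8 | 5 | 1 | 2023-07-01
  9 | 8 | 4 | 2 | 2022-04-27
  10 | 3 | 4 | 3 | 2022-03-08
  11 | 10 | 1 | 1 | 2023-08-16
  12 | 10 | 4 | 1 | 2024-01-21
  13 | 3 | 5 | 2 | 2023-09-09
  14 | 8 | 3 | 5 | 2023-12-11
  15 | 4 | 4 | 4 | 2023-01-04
SELECT c.id, p.name AS product, c.order_date, c.quantity FROM orders c JOIN products p ON c.product_id = p.id WHERE p.price > 98.74 ORDER BY c.order_date ASC

Execution result:
id | product | order_date | quantity
2 | Phone | 2022-04-11 | 3
7 | Phone | 2022-04-13 | 4
1 | Charger | 2023-05-11 | 4
8 | Keyboard | 2023-07-01 | 1
4 | Charger | 2023-07-16 | 2
13 | Keyboard | 2023-09-09 | 2
14 | Charger | 2023-12-11 | 5
6 | Headphones | 2024-08-22 | 2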